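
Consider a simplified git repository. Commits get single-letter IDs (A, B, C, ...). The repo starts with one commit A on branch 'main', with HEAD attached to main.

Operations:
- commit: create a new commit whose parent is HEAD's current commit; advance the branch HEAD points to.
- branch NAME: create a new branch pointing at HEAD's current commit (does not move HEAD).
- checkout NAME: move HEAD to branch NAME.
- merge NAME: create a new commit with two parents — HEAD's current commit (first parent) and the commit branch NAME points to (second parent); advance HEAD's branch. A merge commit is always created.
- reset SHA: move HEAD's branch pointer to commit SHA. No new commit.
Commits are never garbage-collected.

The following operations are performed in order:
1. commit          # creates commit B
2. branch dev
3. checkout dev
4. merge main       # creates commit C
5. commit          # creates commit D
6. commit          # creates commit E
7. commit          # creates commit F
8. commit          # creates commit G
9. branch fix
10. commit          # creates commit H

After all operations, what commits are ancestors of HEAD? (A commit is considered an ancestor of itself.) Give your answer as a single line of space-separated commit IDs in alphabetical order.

After op 1 (commit): HEAD=main@B [main=B]
After op 2 (branch): HEAD=main@B [dev=B main=B]
After op 3 (checkout): HEAD=dev@B [dev=B main=B]
After op 4 (merge): HEAD=dev@C [dev=C main=B]
After op 5 (commit): HEAD=dev@D [dev=D main=B]
After op 6 (commit): HEAD=dev@E [dev=E main=B]
After op 7 (commit): HEAD=dev@F [dev=F main=B]
After op 8 (commit): HEAD=dev@G [dev=G main=B]
After op 9 (branch): HEAD=dev@G [dev=G fix=G main=B]
After op 10 (commit): HEAD=dev@H [dev=H fix=G main=B]

Answer: A B C D E F G H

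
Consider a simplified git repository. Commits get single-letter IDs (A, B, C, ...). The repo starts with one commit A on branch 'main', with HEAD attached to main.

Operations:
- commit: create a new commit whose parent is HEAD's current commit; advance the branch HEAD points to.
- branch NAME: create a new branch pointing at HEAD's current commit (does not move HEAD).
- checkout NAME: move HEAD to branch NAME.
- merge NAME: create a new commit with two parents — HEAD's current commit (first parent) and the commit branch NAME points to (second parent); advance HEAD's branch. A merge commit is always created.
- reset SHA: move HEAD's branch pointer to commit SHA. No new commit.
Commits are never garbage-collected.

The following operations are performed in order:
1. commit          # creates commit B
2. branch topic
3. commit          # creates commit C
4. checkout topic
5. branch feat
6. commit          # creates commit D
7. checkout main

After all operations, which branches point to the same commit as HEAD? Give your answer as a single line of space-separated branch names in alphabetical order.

After op 1 (commit): HEAD=main@B [main=B]
After op 2 (branch): HEAD=main@B [main=B topic=B]
After op 3 (commit): HEAD=main@C [main=C topic=B]
After op 4 (checkout): HEAD=topic@B [main=C topic=B]
After op 5 (branch): HEAD=topic@B [feat=B main=C topic=B]
After op 6 (commit): HEAD=topic@D [feat=B main=C topic=D]
After op 7 (checkout): HEAD=main@C [feat=B main=C topic=D]

Answer: main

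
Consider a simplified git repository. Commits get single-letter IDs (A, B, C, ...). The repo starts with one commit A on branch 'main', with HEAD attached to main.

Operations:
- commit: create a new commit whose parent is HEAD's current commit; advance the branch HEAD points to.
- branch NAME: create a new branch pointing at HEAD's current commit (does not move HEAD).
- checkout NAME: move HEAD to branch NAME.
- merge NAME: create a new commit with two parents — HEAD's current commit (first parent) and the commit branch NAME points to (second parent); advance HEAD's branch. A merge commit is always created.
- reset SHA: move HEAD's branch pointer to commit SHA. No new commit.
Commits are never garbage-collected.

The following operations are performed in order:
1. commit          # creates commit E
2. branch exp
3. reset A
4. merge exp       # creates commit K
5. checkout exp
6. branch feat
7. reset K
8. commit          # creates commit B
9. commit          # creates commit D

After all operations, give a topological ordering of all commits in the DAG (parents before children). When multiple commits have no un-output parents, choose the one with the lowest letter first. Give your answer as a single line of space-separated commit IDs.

Answer: A E K B D

Derivation:
After op 1 (commit): HEAD=main@E [main=E]
After op 2 (branch): HEAD=main@E [exp=E main=E]
After op 3 (reset): HEAD=main@A [exp=E main=A]
After op 4 (merge): HEAD=main@K [exp=E main=K]
After op 5 (checkout): HEAD=exp@E [exp=E main=K]
After op 6 (branch): HEAD=exp@E [exp=E feat=E main=K]
After op 7 (reset): HEAD=exp@K [exp=K feat=E main=K]
After op 8 (commit): HEAD=exp@B [exp=B feat=E main=K]
After op 9 (commit): HEAD=exp@D [exp=D feat=E main=K]
commit A: parents=[]
commit B: parents=['K']
commit D: parents=['B']
commit E: parents=['A']
commit K: parents=['A', 'E']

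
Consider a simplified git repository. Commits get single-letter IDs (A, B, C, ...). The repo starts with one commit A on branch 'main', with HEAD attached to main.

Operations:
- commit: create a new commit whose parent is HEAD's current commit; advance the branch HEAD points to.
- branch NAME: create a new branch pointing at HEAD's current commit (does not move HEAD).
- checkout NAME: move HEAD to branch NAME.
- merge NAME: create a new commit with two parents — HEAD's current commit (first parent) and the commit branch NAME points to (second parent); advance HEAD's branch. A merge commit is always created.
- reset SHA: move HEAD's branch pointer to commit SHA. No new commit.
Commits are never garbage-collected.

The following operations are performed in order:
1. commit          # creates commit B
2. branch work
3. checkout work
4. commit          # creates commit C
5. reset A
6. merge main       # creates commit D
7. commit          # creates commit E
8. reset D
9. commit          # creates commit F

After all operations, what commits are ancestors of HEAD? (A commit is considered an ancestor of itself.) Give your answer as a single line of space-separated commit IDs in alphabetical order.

After op 1 (commit): HEAD=main@B [main=B]
After op 2 (branch): HEAD=main@B [main=B work=B]
After op 3 (checkout): HEAD=work@B [main=B work=B]
After op 4 (commit): HEAD=work@C [main=B work=C]
After op 5 (reset): HEAD=work@A [main=B work=A]
After op 6 (merge): HEAD=work@D [main=B work=D]
After op 7 (commit): HEAD=work@E [main=B work=E]
After op 8 (reset): HEAD=work@D [main=B work=D]
After op 9 (commit): HEAD=work@F [main=B work=F]

Answer: A B D F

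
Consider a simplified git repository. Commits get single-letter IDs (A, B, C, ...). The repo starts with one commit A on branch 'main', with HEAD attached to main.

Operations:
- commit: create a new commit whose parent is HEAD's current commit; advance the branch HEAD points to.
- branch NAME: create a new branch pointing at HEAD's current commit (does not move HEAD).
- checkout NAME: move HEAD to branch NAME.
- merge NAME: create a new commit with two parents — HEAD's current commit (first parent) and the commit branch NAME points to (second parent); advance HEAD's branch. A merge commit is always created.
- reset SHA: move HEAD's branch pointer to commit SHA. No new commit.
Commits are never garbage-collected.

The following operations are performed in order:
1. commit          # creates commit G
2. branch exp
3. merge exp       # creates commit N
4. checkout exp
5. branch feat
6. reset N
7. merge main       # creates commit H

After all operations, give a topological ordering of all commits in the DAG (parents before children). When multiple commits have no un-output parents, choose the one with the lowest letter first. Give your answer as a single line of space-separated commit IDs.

After op 1 (commit): HEAD=main@G [main=G]
After op 2 (branch): HEAD=main@G [exp=G main=G]
After op 3 (merge): HEAD=main@N [exp=G main=N]
After op 4 (checkout): HEAD=exp@G [exp=G main=N]
After op 5 (branch): HEAD=exp@G [exp=G feat=G main=N]
After op 6 (reset): HEAD=exp@N [exp=N feat=G main=N]
After op 7 (merge): HEAD=exp@H [exp=H feat=G main=N]
commit A: parents=[]
commit G: parents=['A']
commit H: parents=['N', 'N']
commit N: parents=['G', 'G']

Answer: A G N H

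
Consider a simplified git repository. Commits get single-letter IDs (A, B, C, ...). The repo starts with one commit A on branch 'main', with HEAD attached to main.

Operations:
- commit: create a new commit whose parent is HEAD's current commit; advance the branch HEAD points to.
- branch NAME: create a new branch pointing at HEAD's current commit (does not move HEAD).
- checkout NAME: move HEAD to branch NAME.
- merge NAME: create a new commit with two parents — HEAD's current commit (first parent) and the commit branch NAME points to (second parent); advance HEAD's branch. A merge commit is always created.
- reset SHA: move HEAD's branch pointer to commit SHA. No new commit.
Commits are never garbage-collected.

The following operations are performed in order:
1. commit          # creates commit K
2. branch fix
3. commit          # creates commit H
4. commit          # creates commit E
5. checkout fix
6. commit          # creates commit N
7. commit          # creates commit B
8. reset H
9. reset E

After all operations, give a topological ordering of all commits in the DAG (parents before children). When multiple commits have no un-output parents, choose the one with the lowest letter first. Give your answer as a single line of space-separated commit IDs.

Answer: A K H E N B

Derivation:
After op 1 (commit): HEAD=main@K [main=K]
After op 2 (branch): HEAD=main@K [fix=K main=K]
After op 3 (commit): HEAD=main@H [fix=K main=H]
After op 4 (commit): HEAD=main@E [fix=K main=E]
After op 5 (checkout): HEAD=fix@K [fix=K main=E]
After op 6 (commit): HEAD=fix@N [fix=N main=E]
After op 7 (commit): HEAD=fix@B [fix=B main=E]
After op 8 (reset): HEAD=fix@H [fix=H main=E]
After op 9 (reset): HEAD=fix@E [fix=E main=E]
commit A: parents=[]
commit B: parents=['N']
commit E: parents=['H']
commit H: parents=['K']
commit K: parents=['A']
commit N: parents=['K']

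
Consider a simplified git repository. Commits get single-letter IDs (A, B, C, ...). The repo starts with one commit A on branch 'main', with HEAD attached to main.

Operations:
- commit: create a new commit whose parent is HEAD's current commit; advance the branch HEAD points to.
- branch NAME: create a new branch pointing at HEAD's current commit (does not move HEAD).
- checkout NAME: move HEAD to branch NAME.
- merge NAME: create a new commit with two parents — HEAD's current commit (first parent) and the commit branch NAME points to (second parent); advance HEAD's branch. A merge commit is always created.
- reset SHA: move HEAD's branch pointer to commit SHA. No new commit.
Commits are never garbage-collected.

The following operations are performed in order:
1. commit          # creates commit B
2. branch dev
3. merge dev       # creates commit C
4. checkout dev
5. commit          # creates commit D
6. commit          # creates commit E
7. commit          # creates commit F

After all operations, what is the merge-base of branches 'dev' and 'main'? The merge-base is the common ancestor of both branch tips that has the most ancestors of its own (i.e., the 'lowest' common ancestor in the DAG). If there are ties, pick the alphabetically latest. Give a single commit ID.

Answer: B

Derivation:
After op 1 (commit): HEAD=main@B [main=B]
After op 2 (branch): HEAD=main@B [dev=B main=B]
After op 3 (merge): HEAD=main@C [dev=B main=C]
After op 4 (checkout): HEAD=dev@B [dev=B main=C]
After op 5 (commit): HEAD=dev@D [dev=D main=C]
After op 6 (commit): HEAD=dev@E [dev=E main=C]
After op 7 (commit): HEAD=dev@F [dev=F main=C]
ancestors(dev=F): ['A', 'B', 'D', 'E', 'F']
ancestors(main=C): ['A', 'B', 'C']
common: ['A', 'B']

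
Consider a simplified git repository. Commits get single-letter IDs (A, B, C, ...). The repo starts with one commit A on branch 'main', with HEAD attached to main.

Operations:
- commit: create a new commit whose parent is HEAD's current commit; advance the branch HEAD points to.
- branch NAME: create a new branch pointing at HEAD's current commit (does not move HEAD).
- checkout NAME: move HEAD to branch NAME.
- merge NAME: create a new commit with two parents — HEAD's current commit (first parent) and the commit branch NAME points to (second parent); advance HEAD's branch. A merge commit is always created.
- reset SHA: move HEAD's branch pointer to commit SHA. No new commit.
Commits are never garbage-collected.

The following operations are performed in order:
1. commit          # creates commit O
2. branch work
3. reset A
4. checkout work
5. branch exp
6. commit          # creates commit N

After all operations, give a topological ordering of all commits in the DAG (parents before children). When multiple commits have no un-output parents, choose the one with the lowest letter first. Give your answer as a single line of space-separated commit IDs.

Answer: A O N

Derivation:
After op 1 (commit): HEAD=main@O [main=O]
After op 2 (branch): HEAD=main@O [main=O work=O]
After op 3 (reset): HEAD=main@A [main=A work=O]
After op 4 (checkout): HEAD=work@O [main=A work=O]
After op 5 (branch): HEAD=work@O [exp=O main=A work=O]
After op 6 (commit): HEAD=work@N [exp=O main=A work=N]
commit A: parents=[]
commit N: parents=['O']
commit O: parents=['A']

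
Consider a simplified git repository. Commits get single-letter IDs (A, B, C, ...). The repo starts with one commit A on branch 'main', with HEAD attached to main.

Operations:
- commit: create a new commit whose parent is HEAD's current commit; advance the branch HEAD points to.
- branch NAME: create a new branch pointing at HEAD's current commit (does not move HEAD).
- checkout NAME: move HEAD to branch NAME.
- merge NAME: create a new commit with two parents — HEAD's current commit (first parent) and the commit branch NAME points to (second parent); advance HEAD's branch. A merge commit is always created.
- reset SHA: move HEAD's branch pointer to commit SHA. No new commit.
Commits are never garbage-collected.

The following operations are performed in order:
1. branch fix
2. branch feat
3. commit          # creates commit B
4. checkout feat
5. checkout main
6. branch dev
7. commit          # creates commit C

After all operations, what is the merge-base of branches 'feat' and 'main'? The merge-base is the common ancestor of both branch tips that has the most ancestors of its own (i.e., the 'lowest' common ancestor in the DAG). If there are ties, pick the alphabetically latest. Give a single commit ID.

Answer: A

Derivation:
After op 1 (branch): HEAD=main@A [fix=A main=A]
After op 2 (branch): HEAD=main@A [feat=A fix=A main=A]
After op 3 (commit): HEAD=main@B [feat=A fix=A main=B]
After op 4 (checkout): HEAD=feat@A [feat=A fix=A main=B]
After op 5 (checkout): HEAD=main@B [feat=A fix=A main=B]
After op 6 (branch): HEAD=main@B [dev=B feat=A fix=A main=B]
After op 7 (commit): HEAD=main@C [dev=B feat=A fix=A main=C]
ancestors(feat=A): ['A']
ancestors(main=C): ['A', 'B', 'C']
common: ['A']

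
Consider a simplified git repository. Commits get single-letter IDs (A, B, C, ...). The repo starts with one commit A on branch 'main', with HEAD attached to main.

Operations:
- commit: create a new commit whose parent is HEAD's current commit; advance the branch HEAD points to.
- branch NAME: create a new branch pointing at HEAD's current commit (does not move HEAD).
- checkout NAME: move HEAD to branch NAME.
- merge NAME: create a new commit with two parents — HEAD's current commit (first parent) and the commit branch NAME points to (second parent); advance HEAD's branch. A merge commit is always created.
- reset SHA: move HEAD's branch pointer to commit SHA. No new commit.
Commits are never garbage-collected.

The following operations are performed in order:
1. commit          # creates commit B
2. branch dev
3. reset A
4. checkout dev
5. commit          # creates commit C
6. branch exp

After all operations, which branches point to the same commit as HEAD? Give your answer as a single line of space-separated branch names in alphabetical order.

After op 1 (commit): HEAD=main@B [main=B]
After op 2 (branch): HEAD=main@B [dev=B main=B]
After op 3 (reset): HEAD=main@A [dev=B main=A]
After op 4 (checkout): HEAD=dev@B [dev=B main=A]
After op 5 (commit): HEAD=dev@C [dev=C main=A]
After op 6 (branch): HEAD=dev@C [dev=C exp=C main=A]

Answer: dev exp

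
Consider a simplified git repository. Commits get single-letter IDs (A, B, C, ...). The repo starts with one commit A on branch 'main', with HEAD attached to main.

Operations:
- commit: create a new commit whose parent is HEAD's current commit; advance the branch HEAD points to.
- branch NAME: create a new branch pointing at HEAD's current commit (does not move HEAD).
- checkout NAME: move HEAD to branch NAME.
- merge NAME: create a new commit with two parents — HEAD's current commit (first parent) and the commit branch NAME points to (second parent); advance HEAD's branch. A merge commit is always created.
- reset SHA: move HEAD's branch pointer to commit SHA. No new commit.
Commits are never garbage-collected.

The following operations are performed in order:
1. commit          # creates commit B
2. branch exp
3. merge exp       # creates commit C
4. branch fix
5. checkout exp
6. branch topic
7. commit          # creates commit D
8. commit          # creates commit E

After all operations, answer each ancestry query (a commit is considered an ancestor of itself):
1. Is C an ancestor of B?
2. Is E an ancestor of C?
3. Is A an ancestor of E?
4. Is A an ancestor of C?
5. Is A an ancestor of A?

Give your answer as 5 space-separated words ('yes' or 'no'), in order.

After op 1 (commit): HEAD=main@B [main=B]
After op 2 (branch): HEAD=main@B [exp=B main=B]
After op 3 (merge): HEAD=main@C [exp=B main=C]
After op 4 (branch): HEAD=main@C [exp=B fix=C main=C]
After op 5 (checkout): HEAD=exp@B [exp=B fix=C main=C]
After op 6 (branch): HEAD=exp@B [exp=B fix=C main=C topic=B]
After op 7 (commit): HEAD=exp@D [exp=D fix=C main=C topic=B]
After op 8 (commit): HEAD=exp@E [exp=E fix=C main=C topic=B]
ancestors(B) = {A,B}; C in? no
ancestors(C) = {A,B,C}; E in? no
ancestors(E) = {A,B,D,E}; A in? yes
ancestors(C) = {A,B,C}; A in? yes
ancestors(A) = {A}; A in? yes

Answer: no no yes yes yes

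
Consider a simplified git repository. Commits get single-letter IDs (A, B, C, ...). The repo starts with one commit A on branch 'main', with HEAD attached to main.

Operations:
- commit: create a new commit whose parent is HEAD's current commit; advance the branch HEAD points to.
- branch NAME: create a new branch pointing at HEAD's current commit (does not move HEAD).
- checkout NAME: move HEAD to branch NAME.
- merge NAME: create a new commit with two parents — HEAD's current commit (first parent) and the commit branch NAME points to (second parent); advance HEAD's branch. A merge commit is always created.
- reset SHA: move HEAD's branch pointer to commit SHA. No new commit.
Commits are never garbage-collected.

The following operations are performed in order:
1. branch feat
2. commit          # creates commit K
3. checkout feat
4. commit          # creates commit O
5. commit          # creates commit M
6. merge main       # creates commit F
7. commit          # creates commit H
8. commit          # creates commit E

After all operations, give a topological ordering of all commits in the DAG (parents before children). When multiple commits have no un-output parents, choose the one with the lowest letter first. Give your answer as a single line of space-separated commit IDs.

After op 1 (branch): HEAD=main@A [feat=A main=A]
After op 2 (commit): HEAD=main@K [feat=A main=K]
After op 3 (checkout): HEAD=feat@A [feat=A main=K]
After op 4 (commit): HEAD=feat@O [feat=O main=K]
After op 5 (commit): HEAD=feat@M [feat=M main=K]
After op 6 (merge): HEAD=feat@F [feat=F main=K]
After op 7 (commit): HEAD=feat@H [feat=H main=K]
After op 8 (commit): HEAD=feat@E [feat=E main=K]
commit A: parents=[]
commit E: parents=['H']
commit F: parents=['M', 'K']
commit H: parents=['F']
commit K: parents=['A']
commit M: parents=['O']
commit O: parents=['A']

Answer: A K O M F H E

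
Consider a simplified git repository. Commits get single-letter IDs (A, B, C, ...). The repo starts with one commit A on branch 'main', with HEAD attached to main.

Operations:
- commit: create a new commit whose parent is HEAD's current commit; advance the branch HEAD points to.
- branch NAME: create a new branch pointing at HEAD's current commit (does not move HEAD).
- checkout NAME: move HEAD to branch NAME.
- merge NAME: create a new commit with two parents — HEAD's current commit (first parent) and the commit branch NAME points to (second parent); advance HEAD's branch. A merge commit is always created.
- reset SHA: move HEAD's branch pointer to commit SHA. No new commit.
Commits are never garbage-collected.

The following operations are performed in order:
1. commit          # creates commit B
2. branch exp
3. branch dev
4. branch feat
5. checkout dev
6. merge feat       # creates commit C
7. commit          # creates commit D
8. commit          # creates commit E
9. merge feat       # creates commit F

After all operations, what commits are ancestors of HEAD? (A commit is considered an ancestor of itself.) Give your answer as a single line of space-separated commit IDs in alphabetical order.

After op 1 (commit): HEAD=main@B [main=B]
After op 2 (branch): HEAD=main@B [exp=B main=B]
After op 3 (branch): HEAD=main@B [dev=B exp=B main=B]
After op 4 (branch): HEAD=main@B [dev=B exp=B feat=B main=B]
After op 5 (checkout): HEAD=dev@B [dev=B exp=B feat=B main=B]
After op 6 (merge): HEAD=dev@C [dev=C exp=B feat=B main=B]
After op 7 (commit): HEAD=dev@D [dev=D exp=B feat=B main=B]
After op 8 (commit): HEAD=dev@E [dev=E exp=B feat=B main=B]
After op 9 (merge): HEAD=dev@F [dev=F exp=B feat=B main=B]

Answer: A B C D E F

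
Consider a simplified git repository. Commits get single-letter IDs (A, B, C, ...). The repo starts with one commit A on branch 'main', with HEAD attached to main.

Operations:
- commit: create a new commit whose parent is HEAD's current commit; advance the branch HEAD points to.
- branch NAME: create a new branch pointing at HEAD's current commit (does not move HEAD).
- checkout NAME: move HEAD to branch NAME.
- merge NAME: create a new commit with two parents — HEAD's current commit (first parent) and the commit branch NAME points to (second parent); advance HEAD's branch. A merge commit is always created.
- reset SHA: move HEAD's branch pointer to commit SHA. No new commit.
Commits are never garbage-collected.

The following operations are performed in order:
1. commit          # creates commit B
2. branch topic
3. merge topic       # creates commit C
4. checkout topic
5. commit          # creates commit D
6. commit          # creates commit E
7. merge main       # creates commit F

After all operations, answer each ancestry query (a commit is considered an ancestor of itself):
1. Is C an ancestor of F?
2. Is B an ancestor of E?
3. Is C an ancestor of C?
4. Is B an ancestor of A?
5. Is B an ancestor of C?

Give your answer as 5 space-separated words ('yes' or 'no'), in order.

Answer: yes yes yes no yes

Derivation:
After op 1 (commit): HEAD=main@B [main=B]
After op 2 (branch): HEAD=main@B [main=B topic=B]
After op 3 (merge): HEAD=main@C [main=C topic=B]
After op 4 (checkout): HEAD=topic@B [main=C topic=B]
After op 5 (commit): HEAD=topic@D [main=C topic=D]
After op 6 (commit): HEAD=topic@E [main=C topic=E]
After op 7 (merge): HEAD=topic@F [main=C topic=F]
ancestors(F) = {A,B,C,D,E,F}; C in? yes
ancestors(E) = {A,B,D,E}; B in? yes
ancestors(C) = {A,B,C}; C in? yes
ancestors(A) = {A}; B in? no
ancestors(C) = {A,B,C}; B in? yes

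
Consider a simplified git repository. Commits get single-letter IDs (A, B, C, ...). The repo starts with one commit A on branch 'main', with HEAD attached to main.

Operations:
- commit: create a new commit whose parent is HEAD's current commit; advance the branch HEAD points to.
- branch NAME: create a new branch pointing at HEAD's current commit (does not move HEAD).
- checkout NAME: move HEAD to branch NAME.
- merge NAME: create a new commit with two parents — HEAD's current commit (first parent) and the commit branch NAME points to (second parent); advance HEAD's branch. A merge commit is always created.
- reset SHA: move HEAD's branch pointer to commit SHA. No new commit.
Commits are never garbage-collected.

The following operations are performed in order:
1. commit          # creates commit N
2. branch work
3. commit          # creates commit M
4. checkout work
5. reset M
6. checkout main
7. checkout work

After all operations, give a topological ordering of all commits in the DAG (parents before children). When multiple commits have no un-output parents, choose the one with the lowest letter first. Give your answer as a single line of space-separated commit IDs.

Answer: A N M

Derivation:
After op 1 (commit): HEAD=main@N [main=N]
After op 2 (branch): HEAD=main@N [main=N work=N]
After op 3 (commit): HEAD=main@M [main=M work=N]
After op 4 (checkout): HEAD=work@N [main=M work=N]
After op 5 (reset): HEAD=work@M [main=M work=M]
After op 6 (checkout): HEAD=main@M [main=M work=M]
After op 7 (checkout): HEAD=work@M [main=M work=M]
commit A: parents=[]
commit M: parents=['N']
commit N: parents=['A']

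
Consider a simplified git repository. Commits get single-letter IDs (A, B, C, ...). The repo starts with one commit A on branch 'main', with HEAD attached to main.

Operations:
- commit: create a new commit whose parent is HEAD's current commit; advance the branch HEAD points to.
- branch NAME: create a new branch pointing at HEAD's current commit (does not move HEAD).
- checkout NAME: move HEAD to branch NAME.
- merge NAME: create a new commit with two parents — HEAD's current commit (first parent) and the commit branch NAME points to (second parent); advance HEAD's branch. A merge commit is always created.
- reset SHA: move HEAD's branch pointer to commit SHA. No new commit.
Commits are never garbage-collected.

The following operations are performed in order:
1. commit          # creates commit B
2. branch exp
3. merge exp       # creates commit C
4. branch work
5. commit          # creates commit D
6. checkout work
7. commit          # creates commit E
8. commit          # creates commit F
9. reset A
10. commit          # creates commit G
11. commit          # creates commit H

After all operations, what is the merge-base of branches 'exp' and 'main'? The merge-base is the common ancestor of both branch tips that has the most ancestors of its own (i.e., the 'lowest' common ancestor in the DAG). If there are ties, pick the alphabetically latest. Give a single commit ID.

Answer: B

Derivation:
After op 1 (commit): HEAD=main@B [main=B]
After op 2 (branch): HEAD=main@B [exp=B main=B]
After op 3 (merge): HEAD=main@C [exp=B main=C]
After op 4 (branch): HEAD=main@C [exp=B main=C work=C]
After op 5 (commit): HEAD=main@D [exp=B main=D work=C]
After op 6 (checkout): HEAD=work@C [exp=B main=D work=C]
After op 7 (commit): HEAD=work@E [exp=B main=D work=E]
After op 8 (commit): HEAD=work@F [exp=B main=D work=F]
After op 9 (reset): HEAD=work@A [exp=B main=D work=A]
After op 10 (commit): HEAD=work@G [exp=B main=D work=G]
After op 11 (commit): HEAD=work@H [exp=B main=D work=H]
ancestors(exp=B): ['A', 'B']
ancestors(main=D): ['A', 'B', 'C', 'D']
common: ['A', 'B']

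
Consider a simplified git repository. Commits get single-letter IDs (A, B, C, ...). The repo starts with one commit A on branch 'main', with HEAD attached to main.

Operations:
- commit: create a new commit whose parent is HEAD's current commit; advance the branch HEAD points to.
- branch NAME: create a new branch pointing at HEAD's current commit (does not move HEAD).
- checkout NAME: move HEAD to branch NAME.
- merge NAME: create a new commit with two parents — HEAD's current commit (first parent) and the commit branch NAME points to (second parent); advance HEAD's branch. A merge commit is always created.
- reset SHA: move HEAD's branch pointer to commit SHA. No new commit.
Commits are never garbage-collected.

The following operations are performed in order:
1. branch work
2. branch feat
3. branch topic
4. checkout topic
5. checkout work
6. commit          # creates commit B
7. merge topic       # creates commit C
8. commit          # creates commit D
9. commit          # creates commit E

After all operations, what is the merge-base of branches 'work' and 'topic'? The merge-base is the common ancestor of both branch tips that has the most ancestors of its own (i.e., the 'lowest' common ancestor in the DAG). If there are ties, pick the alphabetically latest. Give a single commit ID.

After op 1 (branch): HEAD=main@A [main=A work=A]
After op 2 (branch): HEAD=main@A [feat=A main=A work=A]
After op 3 (branch): HEAD=main@A [feat=A main=A topic=A work=A]
After op 4 (checkout): HEAD=topic@A [feat=A main=A topic=A work=A]
After op 5 (checkout): HEAD=work@A [feat=A main=A topic=A work=A]
After op 6 (commit): HEAD=work@B [feat=A main=A topic=A work=B]
After op 7 (merge): HEAD=work@C [feat=A main=A topic=A work=C]
After op 8 (commit): HEAD=work@D [feat=A main=A topic=A work=D]
After op 9 (commit): HEAD=work@E [feat=A main=A topic=A work=E]
ancestors(work=E): ['A', 'B', 'C', 'D', 'E']
ancestors(topic=A): ['A']
common: ['A']

Answer: A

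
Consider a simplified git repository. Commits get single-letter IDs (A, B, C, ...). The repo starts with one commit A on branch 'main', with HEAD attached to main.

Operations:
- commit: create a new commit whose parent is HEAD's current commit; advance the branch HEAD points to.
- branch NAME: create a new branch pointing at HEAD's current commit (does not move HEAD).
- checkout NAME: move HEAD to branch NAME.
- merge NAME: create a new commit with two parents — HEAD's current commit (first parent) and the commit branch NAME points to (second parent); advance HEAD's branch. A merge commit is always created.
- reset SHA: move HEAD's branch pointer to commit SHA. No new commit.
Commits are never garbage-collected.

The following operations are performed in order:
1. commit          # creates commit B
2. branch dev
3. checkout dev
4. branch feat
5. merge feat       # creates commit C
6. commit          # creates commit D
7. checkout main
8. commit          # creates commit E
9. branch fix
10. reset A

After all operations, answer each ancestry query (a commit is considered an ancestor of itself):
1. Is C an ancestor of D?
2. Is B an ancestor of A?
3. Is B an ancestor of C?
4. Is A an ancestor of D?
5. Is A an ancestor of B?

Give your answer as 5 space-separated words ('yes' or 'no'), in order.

Answer: yes no yes yes yes

Derivation:
After op 1 (commit): HEAD=main@B [main=B]
After op 2 (branch): HEAD=main@B [dev=B main=B]
After op 3 (checkout): HEAD=dev@B [dev=B main=B]
After op 4 (branch): HEAD=dev@B [dev=B feat=B main=B]
After op 5 (merge): HEAD=dev@C [dev=C feat=B main=B]
After op 6 (commit): HEAD=dev@D [dev=D feat=B main=B]
After op 7 (checkout): HEAD=main@B [dev=D feat=B main=B]
After op 8 (commit): HEAD=main@E [dev=D feat=B main=E]
After op 9 (branch): HEAD=main@E [dev=D feat=B fix=E main=E]
After op 10 (reset): HEAD=main@A [dev=D feat=B fix=E main=A]
ancestors(D) = {A,B,C,D}; C in? yes
ancestors(A) = {A}; B in? no
ancestors(C) = {A,B,C}; B in? yes
ancestors(D) = {A,B,C,D}; A in? yes
ancestors(B) = {A,B}; A in? yes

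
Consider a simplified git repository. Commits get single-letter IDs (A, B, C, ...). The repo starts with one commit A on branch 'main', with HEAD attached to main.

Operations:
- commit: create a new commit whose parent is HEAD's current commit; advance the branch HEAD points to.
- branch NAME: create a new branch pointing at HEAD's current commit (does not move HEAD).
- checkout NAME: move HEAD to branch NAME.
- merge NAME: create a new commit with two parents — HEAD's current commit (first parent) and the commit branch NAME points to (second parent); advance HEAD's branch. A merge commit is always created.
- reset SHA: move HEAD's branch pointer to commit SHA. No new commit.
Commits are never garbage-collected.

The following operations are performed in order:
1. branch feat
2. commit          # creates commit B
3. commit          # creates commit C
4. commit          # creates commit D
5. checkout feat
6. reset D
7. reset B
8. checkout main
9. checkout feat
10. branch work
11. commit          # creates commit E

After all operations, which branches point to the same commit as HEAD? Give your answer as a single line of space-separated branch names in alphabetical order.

Answer: feat

Derivation:
After op 1 (branch): HEAD=main@A [feat=A main=A]
After op 2 (commit): HEAD=main@B [feat=A main=B]
After op 3 (commit): HEAD=main@C [feat=A main=C]
After op 4 (commit): HEAD=main@D [feat=A main=D]
After op 5 (checkout): HEAD=feat@A [feat=A main=D]
After op 6 (reset): HEAD=feat@D [feat=D main=D]
After op 7 (reset): HEAD=feat@B [feat=B main=D]
After op 8 (checkout): HEAD=main@D [feat=B main=D]
After op 9 (checkout): HEAD=feat@B [feat=B main=D]
After op 10 (branch): HEAD=feat@B [feat=B main=D work=B]
After op 11 (commit): HEAD=feat@E [feat=E main=D work=B]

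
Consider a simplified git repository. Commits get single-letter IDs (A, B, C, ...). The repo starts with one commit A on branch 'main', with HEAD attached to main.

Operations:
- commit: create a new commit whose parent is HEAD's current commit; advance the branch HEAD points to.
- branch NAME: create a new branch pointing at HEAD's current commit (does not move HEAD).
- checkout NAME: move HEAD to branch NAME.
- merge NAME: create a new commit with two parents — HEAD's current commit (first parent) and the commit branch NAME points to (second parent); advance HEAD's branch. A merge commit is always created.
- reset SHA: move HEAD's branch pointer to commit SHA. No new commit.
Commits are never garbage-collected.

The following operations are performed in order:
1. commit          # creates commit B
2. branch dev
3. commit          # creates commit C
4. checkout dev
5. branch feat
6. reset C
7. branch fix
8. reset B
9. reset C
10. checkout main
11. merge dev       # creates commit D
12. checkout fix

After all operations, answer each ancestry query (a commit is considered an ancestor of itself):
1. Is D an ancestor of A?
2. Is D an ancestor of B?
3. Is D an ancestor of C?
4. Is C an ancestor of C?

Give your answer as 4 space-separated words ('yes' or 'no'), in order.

After op 1 (commit): HEAD=main@B [main=B]
After op 2 (branch): HEAD=main@B [dev=B main=B]
After op 3 (commit): HEAD=main@C [dev=B main=C]
After op 4 (checkout): HEAD=dev@B [dev=B main=C]
After op 5 (branch): HEAD=dev@B [dev=B feat=B main=C]
After op 6 (reset): HEAD=dev@C [dev=C feat=B main=C]
After op 7 (branch): HEAD=dev@C [dev=C feat=B fix=C main=C]
After op 8 (reset): HEAD=dev@B [dev=B feat=B fix=C main=C]
After op 9 (reset): HEAD=dev@C [dev=C feat=B fix=C main=C]
After op 10 (checkout): HEAD=main@C [dev=C feat=B fix=C main=C]
After op 11 (merge): HEAD=main@D [dev=C feat=B fix=C main=D]
After op 12 (checkout): HEAD=fix@C [dev=C feat=B fix=C main=D]
ancestors(A) = {A}; D in? no
ancestors(B) = {A,B}; D in? no
ancestors(C) = {A,B,C}; D in? no
ancestors(C) = {A,B,C}; C in? yes

Answer: no no no yes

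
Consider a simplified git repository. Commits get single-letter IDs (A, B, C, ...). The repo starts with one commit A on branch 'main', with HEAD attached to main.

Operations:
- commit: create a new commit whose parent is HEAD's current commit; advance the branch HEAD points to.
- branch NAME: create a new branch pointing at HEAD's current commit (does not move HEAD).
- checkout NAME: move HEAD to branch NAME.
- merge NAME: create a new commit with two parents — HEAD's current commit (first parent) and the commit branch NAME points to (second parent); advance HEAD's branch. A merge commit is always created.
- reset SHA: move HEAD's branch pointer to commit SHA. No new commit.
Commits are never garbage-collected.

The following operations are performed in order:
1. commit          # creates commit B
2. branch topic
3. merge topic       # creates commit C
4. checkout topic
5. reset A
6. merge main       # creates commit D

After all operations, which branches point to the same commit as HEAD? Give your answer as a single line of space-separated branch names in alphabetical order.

After op 1 (commit): HEAD=main@B [main=B]
After op 2 (branch): HEAD=main@B [main=B topic=B]
After op 3 (merge): HEAD=main@C [main=C topic=B]
After op 4 (checkout): HEAD=topic@B [main=C topic=B]
After op 5 (reset): HEAD=topic@A [main=C topic=A]
After op 6 (merge): HEAD=topic@D [main=C topic=D]

Answer: topic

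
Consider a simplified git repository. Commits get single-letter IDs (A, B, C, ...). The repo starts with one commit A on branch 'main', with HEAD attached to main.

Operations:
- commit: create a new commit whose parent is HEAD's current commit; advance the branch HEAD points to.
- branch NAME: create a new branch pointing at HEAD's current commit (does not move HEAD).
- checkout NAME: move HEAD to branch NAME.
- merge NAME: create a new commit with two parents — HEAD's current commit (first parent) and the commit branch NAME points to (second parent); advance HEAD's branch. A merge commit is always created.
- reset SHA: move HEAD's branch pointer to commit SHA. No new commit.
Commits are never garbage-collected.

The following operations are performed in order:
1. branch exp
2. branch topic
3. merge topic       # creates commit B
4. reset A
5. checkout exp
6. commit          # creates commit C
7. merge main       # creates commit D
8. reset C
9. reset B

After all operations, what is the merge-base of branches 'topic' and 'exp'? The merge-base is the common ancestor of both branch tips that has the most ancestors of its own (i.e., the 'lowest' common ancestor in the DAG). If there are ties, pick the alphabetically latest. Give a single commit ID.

Answer: A

Derivation:
After op 1 (branch): HEAD=main@A [exp=A main=A]
After op 2 (branch): HEAD=main@A [exp=A main=A topic=A]
After op 3 (merge): HEAD=main@B [exp=A main=B topic=A]
After op 4 (reset): HEAD=main@A [exp=A main=A topic=A]
After op 5 (checkout): HEAD=exp@A [exp=A main=A topic=A]
After op 6 (commit): HEAD=exp@C [exp=C main=A topic=A]
After op 7 (merge): HEAD=exp@D [exp=D main=A topic=A]
After op 8 (reset): HEAD=exp@C [exp=C main=A topic=A]
After op 9 (reset): HEAD=exp@B [exp=B main=A topic=A]
ancestors(topic=A): ['A']
ancestors(exp=B): ['A', 'B']
common: ['A']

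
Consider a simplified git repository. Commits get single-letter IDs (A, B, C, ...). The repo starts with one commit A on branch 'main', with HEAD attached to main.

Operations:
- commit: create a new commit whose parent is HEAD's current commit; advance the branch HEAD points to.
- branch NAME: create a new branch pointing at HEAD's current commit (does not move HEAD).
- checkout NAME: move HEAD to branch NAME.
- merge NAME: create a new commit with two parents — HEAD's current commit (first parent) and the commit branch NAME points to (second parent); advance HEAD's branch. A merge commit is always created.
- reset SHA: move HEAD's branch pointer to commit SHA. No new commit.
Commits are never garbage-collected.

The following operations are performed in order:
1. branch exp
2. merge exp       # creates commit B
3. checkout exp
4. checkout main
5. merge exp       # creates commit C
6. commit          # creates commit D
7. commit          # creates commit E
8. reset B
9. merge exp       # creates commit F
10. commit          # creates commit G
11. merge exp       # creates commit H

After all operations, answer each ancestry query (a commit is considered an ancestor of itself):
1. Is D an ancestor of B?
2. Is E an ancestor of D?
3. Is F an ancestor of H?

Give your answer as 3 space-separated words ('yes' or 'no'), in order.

Answer: no no yes

Derivation:
After op 1 (branch): HEAD=main@A [exp=A main=A]
After op 2 (merge): HEAD=main@B [exp=A main=B]
After op 3 (checkout): HEAD=exp@A [exp=A main=B]
After op 4 (checkout): HEAD=main@B [exp=A main=B]
After op 5 (merge): HEAD=main@C [exp=A main=C]
After op 6 (commit): HEAD=main@D [exp=A main=D]
After op 7 (commit): HEAD=main@E [exp=A main=E]
After op 8 (reset): HEAD=main@B [exp=A main=B]
After op 9 (merge): HEAD=main@F [exp=A main=F]
After op 10 (commit): HEAD=main@G [exp=A main=G]
After op 11 (merge): HEAD=main@H [exp=A main=H]
ancestors(B) = {A,B}; D in? no
ancestors(D) = {A,B,C,D}; E in? no
ancestors(H) = {A,B,F,G,H}; F in? yes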